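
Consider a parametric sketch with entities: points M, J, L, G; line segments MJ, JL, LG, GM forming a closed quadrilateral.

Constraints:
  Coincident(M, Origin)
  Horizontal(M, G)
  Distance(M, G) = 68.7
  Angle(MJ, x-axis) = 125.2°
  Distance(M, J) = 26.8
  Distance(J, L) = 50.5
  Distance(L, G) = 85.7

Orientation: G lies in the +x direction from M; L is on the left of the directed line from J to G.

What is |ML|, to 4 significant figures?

65.39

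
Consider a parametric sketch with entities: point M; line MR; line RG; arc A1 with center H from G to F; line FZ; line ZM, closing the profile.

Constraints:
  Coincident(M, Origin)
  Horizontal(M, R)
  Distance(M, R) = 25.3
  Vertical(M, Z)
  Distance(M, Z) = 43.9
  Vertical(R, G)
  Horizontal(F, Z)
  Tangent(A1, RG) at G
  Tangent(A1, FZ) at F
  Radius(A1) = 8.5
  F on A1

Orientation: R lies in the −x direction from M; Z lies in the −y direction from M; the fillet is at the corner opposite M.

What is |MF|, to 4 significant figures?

47.00

M is at the origin; M and R share the same y with |MR| = 25.3 and R on the −x side, so R = (-25.30, 0.000). MZ is vertical with |MZ| = 43.9 and Z on the −y side, so Z = (0.000, -43.90). The virtual corner opposite M is at (-25.30, -43.90). The tangent condition forces HG to be normal to RG and tangency of A1 to FZ means the radius HF is perpendicular to FZ, with radius 8.5, so the center H sits 8.5 in from both sides at H = (-16.80, -35.40). That places the tangent points at G = (-25.30, -35.40) on RG and F = (-16.80, -43.90) on FZ. Then |MF| = |F − M| = 47.00.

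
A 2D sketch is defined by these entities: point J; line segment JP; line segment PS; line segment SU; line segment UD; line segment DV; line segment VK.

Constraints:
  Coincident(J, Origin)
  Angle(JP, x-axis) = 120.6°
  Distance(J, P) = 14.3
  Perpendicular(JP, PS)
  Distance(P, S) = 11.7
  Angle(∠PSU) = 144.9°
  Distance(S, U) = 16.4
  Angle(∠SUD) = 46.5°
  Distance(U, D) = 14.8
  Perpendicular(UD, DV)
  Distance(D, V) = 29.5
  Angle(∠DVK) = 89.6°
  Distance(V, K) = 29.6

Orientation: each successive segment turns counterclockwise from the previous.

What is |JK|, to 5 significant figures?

49.778

J is at the origin; JP runs at 120.6° with length 14.3, so P = (-7.2793, 12.309). JP ⟂ PS, so PS runs at -149.40°; with |PS| = 11.7, S = (-17.350, 6.3528). ∠PSU = 144.9° gives SU at -114.30° from the x-axis; with |SU| = 16.4, U = (-24.099, -8.5942). ∠SUD = 46.5° gives UD at 19.200° from the x-axis; with |UD| = 14.8, D = (-10.122, -3.7270). UD is perpendicular to DV, so DV runs at 109.20°; with |DV| = 29.5, V = (-19.824, 24.132). ∠DVK = 89.6° gives VK at -160.40° from the x-axis; with |VK| = 29.6, K = (-47.709, 14.203). Then |JK| = |K − J| = 49.778.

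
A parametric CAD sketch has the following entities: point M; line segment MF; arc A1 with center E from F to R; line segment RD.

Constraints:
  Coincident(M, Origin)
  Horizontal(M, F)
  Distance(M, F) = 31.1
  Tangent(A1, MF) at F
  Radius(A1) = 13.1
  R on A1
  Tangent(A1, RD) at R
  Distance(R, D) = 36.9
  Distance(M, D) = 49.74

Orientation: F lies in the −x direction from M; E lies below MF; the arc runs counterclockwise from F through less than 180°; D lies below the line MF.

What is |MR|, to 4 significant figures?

46.03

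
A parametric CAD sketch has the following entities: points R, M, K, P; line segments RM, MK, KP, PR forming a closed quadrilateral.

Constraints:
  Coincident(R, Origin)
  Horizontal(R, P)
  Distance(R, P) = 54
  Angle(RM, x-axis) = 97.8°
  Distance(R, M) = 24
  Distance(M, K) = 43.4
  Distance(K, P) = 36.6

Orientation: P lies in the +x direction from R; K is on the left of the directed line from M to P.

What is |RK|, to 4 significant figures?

51.40

R is at the origin; RP is horizontal with |RP| = 54.0 and P in +x, so P = (54.0, 0). RM runs at 97.8° with |RM| = 24.0, so M = (-3.257, 23.78). K is determined by |MK| = 43.4 and |KP| = 36.6 together: it lies at the intersection of circle(M, 43.4) and circle(P, 36.6). With |MP| = 62.00, the foot of the radical line on MP is 35.39 from M and the perpendicular offset is √(43.4² − 35.39²) = 25.13. Taking the left-of-MP solution: K = (39.06, 33.41).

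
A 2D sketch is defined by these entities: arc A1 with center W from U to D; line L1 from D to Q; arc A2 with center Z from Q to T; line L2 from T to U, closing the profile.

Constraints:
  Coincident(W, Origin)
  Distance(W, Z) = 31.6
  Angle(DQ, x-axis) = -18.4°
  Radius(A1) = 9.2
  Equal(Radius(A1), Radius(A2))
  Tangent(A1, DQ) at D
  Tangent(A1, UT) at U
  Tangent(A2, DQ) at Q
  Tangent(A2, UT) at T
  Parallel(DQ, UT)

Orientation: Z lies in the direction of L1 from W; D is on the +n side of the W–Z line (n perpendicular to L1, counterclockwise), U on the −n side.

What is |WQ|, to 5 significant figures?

32.912

The slot axis is L1's direction at -18.4°, so u = (cos -18.4°, sin -18.4°) = (0.94888, -0.31565) and n = (−sin -18.4°, cos -18.4°) = (0.31565, 0.94888). W is at the origin and Z lies 31.6 along u from W, so Z = 31.6·u = (29.984, -9.9745). Tangency of A1 to both parallel lines with radius 9.2 puts D and U at W ± 9.2·n: D = (2.9040, 8.7297), U = (-2.9040, -8.7297). Equal radii place Q and T the same way about Z: Q = Z + 9.2·n = (32.888, -1.2449), T = Z − 9.2·n = (27.081, -18.704). Then |WQ| = |Q − W| = 32.912.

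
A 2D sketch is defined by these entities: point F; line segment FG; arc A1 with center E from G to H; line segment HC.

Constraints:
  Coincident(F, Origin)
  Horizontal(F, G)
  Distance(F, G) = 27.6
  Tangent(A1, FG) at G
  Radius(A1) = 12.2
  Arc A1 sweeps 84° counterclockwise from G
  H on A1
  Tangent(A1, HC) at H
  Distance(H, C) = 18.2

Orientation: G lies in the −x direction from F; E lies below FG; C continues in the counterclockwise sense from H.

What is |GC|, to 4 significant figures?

32.24

F is at the origin; F and G share the same y with |FG| = 27.6 and G on the −x side, so G = (-27.60, 0.000). A1 meets FG tangentially, so EG is at right angles to FG, so E = G + (0, -12.2) = (-27.60, -12.20). On A1, G sits at bearing 90° from E; an 84° counterclockwise sweep puts H at bearing 174°, so H = E + 12.2·(cos 174°, sin 174°) = (-39.73, -10.92). A1 meets HC tangentially, so EH is at right angles to HC, so HC runs along (−sin 174°, cos 174°); with |HC| = 18.2, C = (-41.64, -29.03). Then |GC| = |C − G| = 32.24.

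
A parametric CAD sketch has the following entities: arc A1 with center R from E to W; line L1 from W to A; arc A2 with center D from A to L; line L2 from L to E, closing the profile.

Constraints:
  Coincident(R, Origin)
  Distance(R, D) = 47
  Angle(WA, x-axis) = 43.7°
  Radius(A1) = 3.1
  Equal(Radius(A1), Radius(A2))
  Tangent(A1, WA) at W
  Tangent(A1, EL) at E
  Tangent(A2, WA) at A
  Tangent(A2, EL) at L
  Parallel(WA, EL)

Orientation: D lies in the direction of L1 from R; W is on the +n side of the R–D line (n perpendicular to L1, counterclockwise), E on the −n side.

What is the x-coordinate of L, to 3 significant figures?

36.1

The slot axis is L1's direction at 43.7°, so u = (cos 43.7°, sin 43.7°) = (0.723, 0.691) and n = (−sin 43.7°, cos 43.7°) = (-0.691, 0.723). R is at the origin and D lies 47.0 along u from R, so D = 47.0·u = (34.0, 32.5). Tangency of A1 to both parallel lines with radius 3.1 puts W and E at R ± 3.1·n: W = (-2.14, 2.24), E = (2.14, -2.24). Equal radii place A and L the same way about D: A = D + 3.1·n = (31.8, 34.7), L = D − 3.1·n = (36.1, 30.2). So L.x = 36.1.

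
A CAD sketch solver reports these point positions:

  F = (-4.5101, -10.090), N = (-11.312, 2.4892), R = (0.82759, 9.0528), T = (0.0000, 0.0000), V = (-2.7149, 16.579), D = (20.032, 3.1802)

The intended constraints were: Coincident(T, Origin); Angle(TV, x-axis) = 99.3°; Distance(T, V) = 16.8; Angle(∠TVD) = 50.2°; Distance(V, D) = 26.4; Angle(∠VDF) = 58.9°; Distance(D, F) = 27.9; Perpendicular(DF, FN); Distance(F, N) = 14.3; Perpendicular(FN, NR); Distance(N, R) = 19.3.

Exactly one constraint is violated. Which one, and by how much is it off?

Distance(N, R) = 19.3 — off by 5.50.

T = (0.00, 0.00) ✓; TV at 99.30° ✓; |TV| = 16.80 ✓; ∠TVD = 50.20° ✓; |VD| = 26.40 ✓; ∠VDF = 58.90° ✓; |DF| = 27.90 ✓; ∠(DF, FN) = 90.00° ✓; |FN| = 14.30 ✓; ∠(FN, NR) = 90.00° ✓; |NR| = 13.80 ✗.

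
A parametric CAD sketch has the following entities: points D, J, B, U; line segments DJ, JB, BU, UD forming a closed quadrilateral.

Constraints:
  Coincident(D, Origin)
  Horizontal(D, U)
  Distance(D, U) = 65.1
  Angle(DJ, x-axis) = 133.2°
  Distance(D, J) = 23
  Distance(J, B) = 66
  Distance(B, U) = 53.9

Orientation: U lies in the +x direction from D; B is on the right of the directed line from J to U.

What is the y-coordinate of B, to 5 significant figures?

-35.507

Checks: |JB| = 66.00 ✓; |BU| = 53.90 ✓.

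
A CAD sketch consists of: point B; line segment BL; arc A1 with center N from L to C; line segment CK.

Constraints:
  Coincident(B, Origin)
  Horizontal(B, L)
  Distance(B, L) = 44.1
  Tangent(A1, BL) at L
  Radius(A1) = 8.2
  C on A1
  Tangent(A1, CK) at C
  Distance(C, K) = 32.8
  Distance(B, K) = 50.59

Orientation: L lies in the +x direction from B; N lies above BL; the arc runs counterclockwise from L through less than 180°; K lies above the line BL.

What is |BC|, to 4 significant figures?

52.38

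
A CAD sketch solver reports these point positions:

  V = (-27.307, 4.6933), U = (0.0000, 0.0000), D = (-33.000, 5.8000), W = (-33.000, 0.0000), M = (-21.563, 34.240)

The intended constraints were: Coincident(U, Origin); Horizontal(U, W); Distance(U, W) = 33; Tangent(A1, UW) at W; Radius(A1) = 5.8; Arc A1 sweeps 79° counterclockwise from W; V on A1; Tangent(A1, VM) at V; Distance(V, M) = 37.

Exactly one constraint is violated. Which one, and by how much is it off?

Distance(V, M) = 37 — off by 6.90.

U = (0.00, 0.00) ✓; U.y = 0.00, W.y = 0.00 ✓; |UW| = 33.00 ✓; ∠(DW, WU) = 90.00° ✓; |DW| = 5.800 ✓; bearing(D→V) − bearing(D→W) = 79.00° ✓; |DV| = 5.800 ✓; ∠(DV, VM) = 90.00° ✓; |VM| = 30.10 ✗.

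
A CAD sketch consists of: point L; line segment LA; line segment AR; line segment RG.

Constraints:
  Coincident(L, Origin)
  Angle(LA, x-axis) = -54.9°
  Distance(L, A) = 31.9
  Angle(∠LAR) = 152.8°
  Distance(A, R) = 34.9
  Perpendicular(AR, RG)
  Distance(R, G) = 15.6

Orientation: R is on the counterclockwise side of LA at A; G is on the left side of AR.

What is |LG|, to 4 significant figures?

63.28

∠LAR = 152.8°, so AR runs at -54.9° + (180° − 152.8°) = -27.70° from the x-axis; with |AR| = 34.9, R = A + 34.9·(cos -27.70°, sin -27.70°) = (49.24, -42.32). AR ⟂ RG; with |RG| = 15.6 on the left of AR, G = R + 15.6·(0.4648, 0.8854) = (56.49, -28.51). Then |LG| = |G − L| = 63.28.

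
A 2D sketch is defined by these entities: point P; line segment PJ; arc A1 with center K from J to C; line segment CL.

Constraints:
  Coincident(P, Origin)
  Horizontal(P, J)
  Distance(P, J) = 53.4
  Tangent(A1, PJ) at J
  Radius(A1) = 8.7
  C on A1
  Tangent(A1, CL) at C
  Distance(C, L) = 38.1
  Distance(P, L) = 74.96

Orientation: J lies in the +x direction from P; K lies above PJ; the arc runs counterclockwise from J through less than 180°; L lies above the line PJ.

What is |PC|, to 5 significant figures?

62.793

Checks: P = (0.00, 0.00) ✓; |KC| = 8.700 ✓; ∠(KC, CL) = 90.00° ✓; |CL| = 38.10 ✓; |PL| = 74.96 ✓.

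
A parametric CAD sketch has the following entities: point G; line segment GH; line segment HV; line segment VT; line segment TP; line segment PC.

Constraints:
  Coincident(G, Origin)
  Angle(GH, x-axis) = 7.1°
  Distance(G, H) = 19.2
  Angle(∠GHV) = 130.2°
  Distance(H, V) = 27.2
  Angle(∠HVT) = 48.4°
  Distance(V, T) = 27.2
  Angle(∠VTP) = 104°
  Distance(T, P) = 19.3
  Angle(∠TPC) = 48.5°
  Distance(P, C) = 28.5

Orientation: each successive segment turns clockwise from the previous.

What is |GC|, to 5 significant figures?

33.836

∠VTP = 104.0° gives TP at 109.70° from the x-axis; with |TP| = 19.3, P = (5.4710, -0.60391). ∠TPC = 48.5° gives PC at -21.800° from the x-axis; with |PC| = 28.5, C = (31.933, -11.188). Then |GC| = |C − G| = 33.836.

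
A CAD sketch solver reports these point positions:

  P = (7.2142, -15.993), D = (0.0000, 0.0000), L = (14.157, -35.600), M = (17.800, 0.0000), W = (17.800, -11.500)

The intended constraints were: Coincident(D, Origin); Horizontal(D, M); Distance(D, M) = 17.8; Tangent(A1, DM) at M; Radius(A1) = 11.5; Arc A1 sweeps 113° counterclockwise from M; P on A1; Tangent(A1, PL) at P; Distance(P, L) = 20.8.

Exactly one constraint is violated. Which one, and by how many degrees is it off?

Tangent(A1, PL) at P — off by 3.50°.

D = (0.00, 0.00) ✓; D.y = 0.00, M.y = 0.00 ✓; |DM| = 17.80 ✓; ∠(WM, MD) = 90.00° ✓; |WM| = 11.50 ✓; bearing(W→P) − bearing(W→M) = 113.0° ✓; |WP| = 11.50 ✓; ∠(WP, PL) = 93.50° ✗; |PL| = 20.80 ✓.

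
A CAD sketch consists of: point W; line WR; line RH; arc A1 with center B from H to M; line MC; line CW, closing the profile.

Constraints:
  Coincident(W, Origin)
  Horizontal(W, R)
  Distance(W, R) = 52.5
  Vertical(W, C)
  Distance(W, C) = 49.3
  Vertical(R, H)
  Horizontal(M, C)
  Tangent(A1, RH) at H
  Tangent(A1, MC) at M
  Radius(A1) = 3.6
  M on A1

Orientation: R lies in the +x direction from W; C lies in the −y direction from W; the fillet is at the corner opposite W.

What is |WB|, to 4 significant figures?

66.93

W is at the origin; W and R share the same y with |WR| = 52.5 and R on the +x side, so R = (52.50, 0.000). WC is vertical with |WC| = 49.3 and C on the −y side, so C = (0.000, -49.30). The virtual corner opposite W is at (52.50, -49.30). The tangent condition forces BH to be normal to RH and tangency of A1 to MC means the radius BM is perpendicular to MC, with radius 3.6, so the center B sits 3.6 in from both sides at B = (48.90, -45.70). Then |WB| = |B − W| = 66.93.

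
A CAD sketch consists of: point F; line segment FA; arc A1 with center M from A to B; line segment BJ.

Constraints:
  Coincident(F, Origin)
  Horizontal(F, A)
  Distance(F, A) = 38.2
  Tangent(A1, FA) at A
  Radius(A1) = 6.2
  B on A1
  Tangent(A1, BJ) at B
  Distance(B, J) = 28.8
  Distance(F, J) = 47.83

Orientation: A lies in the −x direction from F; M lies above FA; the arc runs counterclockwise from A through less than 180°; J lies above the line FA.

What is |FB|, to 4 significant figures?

32.62

F is at the origin; FA is horizontal with |FA| = 38.2 and A on the −x side, so A = (-38.20, 0.000). Tangency of A1 to FA means the radius MA is perpendicular to FA, so M = A + (0, 6.2) = (-38.20, 6.200). Since MB ⟂ BJ (tangency), |MJ| = √(6.2² + 28.8²) = 29.46 regardless of where B sits on A1. So J lies on both circle(F, 47.83) and circle(M, 29.46); the above-FA intersection is J = (-32.49, 35.10). B is the foot of the tangent from J: B = (-32.00, 6.305).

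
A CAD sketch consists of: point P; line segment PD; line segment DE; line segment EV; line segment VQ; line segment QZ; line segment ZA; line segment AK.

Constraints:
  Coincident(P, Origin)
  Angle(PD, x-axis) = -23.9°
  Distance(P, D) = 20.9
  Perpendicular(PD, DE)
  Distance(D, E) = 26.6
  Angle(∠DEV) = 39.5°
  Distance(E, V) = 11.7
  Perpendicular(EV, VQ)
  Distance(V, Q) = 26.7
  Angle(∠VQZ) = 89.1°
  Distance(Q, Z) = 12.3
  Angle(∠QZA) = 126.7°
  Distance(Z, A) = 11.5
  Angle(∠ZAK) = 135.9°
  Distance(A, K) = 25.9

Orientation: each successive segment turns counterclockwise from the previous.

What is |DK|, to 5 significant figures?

34.999

∠QZA = 126.7° gives ZA at 80.800° from the x-axis; with |ZA| = 11.5, A = (44.127, 3.7706). ∠ZAK = 135.9° gives AK at 124.90° from the x-axis; with |AK| = 25.9, K = (29.309, 25.013). Then |DK| = |K − D| = 34.999.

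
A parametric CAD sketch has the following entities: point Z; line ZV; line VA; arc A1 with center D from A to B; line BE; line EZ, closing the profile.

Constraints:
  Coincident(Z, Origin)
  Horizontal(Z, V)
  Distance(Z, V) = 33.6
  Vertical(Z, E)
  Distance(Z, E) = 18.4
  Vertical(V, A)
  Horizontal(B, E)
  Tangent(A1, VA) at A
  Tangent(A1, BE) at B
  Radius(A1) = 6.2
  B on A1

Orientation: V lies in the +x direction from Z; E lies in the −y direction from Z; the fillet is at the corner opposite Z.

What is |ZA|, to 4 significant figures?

35.75

Z is at the origin; ZV is horizontal with |ZV| = 33.6 and V on the +x side, so V = (33.60, 0.000). Z and E share the same x with |ZE| = 18.4 and E on the −y side, so E = (0.000, -18.40). The virtual corner opposite Z is at (33.60, -18.40). Since A1 is tangent to VA there, DA ⟂ VA and since A1 is tangent to BE there, DB ⟂ BE, with radius 6.2, so the center D sits 6.2 in from both sides at D = (27.40, -12.20). That places the tangent points at A = (33.60, -12.20) on VA and B = (27.40, -18.40) on BE. Then |ZA| = |A − Z| = 35.75.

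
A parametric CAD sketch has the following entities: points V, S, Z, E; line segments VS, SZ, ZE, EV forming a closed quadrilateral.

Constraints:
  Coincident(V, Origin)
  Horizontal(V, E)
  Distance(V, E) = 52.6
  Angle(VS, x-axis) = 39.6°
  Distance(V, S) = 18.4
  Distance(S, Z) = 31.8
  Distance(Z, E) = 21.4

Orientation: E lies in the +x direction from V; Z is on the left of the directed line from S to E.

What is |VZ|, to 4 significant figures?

49.13

V is at the origin; V and E share the same y with |VE| = 52.6 and E in +x, so E = (52.6, 0). VS runs at 39.6° with |VS| = 18.4, so S = (14.18, 11.73). Z is determined by |SZ| = 31.8 and |ZE| = 21.4 together: it lies at the intersection of circle(S, 31.8) and circle(E, 21.4). With |SE| = 40.17, the foot of the radical line on SE is 26.97 from S and the perpendicular offset is √(31.8² − 26.97²) = 16.84. Taking the left-of-SE solution: Z = (44.89, 19.96).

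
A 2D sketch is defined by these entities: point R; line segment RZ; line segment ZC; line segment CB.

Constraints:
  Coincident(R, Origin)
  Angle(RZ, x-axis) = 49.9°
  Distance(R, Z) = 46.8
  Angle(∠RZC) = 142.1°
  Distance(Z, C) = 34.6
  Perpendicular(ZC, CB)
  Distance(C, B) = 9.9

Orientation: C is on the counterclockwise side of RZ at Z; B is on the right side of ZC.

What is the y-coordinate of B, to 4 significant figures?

69.99

R is at the origin; RZ runs at 49.9° with length 46.8, so Z = 46.8·(cos 49.9°, sin 49.9°) = (30.14, 35.80). ∠RZC = 142.1°, so ZC runs at 49.9° + (180° − 142.1°) = 87.80° from the x-axis; with |ZC| = 34.6, C = Z + 34.6·(cos 87.80°, sin 87.80°) = (31.47, 70.37). The perpendicularity gives CB at right angles to ZC; with |CB| = 9.9 on the right of ZC, B = C + 9.9·(0.9993, -0.03839) = (41.37, 69.99). So B.y = 69.99.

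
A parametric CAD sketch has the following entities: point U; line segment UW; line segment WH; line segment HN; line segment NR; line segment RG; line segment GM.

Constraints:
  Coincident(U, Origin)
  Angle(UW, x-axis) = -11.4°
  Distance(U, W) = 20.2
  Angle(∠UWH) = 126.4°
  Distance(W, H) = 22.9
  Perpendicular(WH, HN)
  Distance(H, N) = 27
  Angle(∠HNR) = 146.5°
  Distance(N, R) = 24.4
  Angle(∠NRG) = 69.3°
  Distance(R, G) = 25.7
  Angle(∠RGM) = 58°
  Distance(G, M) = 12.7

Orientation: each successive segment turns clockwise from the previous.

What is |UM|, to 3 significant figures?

21.3

U is at the origin; UW runs at -11.4° with length 20.2, so W = (19.8, -3.99). ∠UWH = 126.4° gives WH at -65.0° from the x-axis; with |WH| = 22.9, H = (29.5, -24.7). WH is perpendicular to HN, so HN runs at -155°; with |HN| = 27.0, N = (5.01, -36.2). ∠HNR = 146.5° gives NR at 172° from the x-axis; with |NR| = 24.4, R = (-19.1, -32.6). ∠NRG = 69.3° gives RG at 60.8° from the x-axis; with |RG| = 25.7, G = (-6.58, -10.1). ∠RGM = 58.0° gives GM at -61.2° from the x-axis; with |GM| = 12.7, M = (-0.467, -21.2). Then |UM| = |M − U| = 21.3.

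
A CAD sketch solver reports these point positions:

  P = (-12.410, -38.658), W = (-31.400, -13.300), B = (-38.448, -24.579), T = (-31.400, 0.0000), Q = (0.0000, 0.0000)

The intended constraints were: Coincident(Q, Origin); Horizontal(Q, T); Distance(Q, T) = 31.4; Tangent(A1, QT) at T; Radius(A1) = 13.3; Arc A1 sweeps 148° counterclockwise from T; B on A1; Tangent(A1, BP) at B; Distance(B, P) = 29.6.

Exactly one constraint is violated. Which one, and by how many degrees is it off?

Tangent(A1, BP) at B — off by 3.60°.

Q = (0.00, 0.00) ✓; Q.y = 0.00, T.y = 0.00 ✓; |QT| = 31.40 ✓; ∠(WT, TQ) = 90.00° ✓; |WT| = 13.30 ✓; bearing(W→B) − bearing(W→T) = 148.0° ✓; |WB| = 13.30 ✓; ∠(WB, BP) = 86.40° ✗; |BP| = 29.60 ✓.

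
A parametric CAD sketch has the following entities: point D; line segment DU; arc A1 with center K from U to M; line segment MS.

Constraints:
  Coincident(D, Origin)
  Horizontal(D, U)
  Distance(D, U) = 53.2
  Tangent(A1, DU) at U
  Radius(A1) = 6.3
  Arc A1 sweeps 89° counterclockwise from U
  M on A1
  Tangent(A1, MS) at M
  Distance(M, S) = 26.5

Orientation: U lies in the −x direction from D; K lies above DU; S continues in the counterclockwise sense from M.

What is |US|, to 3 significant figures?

33.4

D is at the origin; DU is horizontal with |DU| = 53.2 and U on the −x side, so U = (-53.2, 0.00). The tangent condition forces KU to be normal to DU, so K = U + (0, 6.3) = (-53.2, 6.30). On A1, U sits at bearing -90° from K; an 89° counterclockwise sweep puts M at bearing -1°, so M = K + 6.3·(cos -1°, sin -1°) = (-46.9, 6.19). A1 meets MS tangentially, so KM is at right angles to MS, so MS runs along (−sin -1°, cos -1°); with |MS| = 26.5, S = (-46.4, 32.7). Then |US| = |S − U| = 33.4.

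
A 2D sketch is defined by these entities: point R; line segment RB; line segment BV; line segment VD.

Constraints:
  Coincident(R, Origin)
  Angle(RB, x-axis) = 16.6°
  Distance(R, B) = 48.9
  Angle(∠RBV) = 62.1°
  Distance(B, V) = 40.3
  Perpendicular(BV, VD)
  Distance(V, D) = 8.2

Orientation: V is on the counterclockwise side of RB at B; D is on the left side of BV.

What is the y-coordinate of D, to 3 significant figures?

37.0

R is at the origin; RB runs at 16.6° with length 48.9, so B = 48.9·(cos 16.6°, sin 16.6°) = (46.9, 14.0). ∠RBV = 62.1°, so BV runs at 16.6° + (180° − 62.1°) = 134° from the x-axis; with |BV| = 40.3, V = B + 40.3·(cos 134°, sin 134°) = (18.6, 42.7). The perpendicularity gives VD at right angles to BV; with |VD| = 8.2 on the left of BV, D = V + 8.2·(-0.713, -0.701) = (12.8, 37.0). So D.y = 37.0.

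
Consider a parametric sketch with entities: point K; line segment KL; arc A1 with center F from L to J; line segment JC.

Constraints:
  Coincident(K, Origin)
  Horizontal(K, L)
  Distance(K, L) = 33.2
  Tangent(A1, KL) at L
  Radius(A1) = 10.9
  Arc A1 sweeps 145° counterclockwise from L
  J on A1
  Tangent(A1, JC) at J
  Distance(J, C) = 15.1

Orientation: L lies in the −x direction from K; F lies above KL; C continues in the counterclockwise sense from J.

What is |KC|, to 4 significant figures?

48.55

On A1, L sits at bearing -90° from F; a 145° counterclockwise sweep puts J at bearing 55°, so J = F + 10.9·(cos 55°, sin 55°) = (-26.95, 19.83). A1 meets JC tangentially, so FJ is at right angles to JC, so JC runs along (−sin 55°, cos 55°); with |JC| = 15.1, C = (-39.32, 28.49). Then |KC| = |C − K| = 48.55.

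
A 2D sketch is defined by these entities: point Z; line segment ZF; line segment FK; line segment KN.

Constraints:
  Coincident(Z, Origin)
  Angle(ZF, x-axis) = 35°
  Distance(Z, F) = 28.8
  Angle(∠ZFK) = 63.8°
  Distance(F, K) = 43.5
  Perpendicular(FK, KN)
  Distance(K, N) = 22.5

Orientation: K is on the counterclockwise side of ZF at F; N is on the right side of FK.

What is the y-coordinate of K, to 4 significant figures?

37.48

Z is at the origin; ZF runs at 35.0° with length 28.8, so F = 28.8·(cos 35.0°, sin 35.0°) = (23.59, 16.52). ∠ZFK = 63.8°, so FK runs at 35.0° + (180° − 63.8°) = 151.2° from the x-axis; with |FK| = 43.5, K = F + 43.5·(cos 151.2°, sin 151.2°) = (-14.53, 37.48). So K.y = 37.48.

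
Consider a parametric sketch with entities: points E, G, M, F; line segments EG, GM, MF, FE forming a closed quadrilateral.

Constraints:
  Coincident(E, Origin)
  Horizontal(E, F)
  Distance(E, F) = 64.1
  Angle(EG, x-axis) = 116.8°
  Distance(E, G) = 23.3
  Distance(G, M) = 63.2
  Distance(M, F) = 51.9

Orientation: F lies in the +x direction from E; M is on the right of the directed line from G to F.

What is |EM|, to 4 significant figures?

40.09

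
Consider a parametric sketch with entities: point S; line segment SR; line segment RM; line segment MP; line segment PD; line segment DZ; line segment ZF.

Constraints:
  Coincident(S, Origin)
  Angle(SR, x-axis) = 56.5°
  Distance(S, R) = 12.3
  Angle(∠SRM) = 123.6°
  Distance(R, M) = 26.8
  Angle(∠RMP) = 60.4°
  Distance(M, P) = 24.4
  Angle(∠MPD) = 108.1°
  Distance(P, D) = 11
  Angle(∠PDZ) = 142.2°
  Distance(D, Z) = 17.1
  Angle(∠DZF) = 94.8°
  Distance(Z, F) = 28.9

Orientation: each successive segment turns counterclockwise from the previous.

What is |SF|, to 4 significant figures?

31.78

S is at the origin; SR runs at 56.5° with length 12.3, so R = (6.789, 10.26). ∠SRM = 123.6° gives RM at 112.9° from the x-axis; with |RM| = 26.8, M = (-3.640, 34.94). ∠RMP = 60.4° gives MP at -127.5° from the x-axis; with |MP| = 24.4, P = (-18.49, 15.59). ∠MPD = 108.1° gives PD at -55.60° from the x-axis; with |PD| = 11.0, D = (-12.28, 6.510). ∠PDZ = 142.2° gives DZ at -17.80° from the x-axis; with |DZ| = 17.1, Z = (4.003, 1.283). ∠DZF = 94.8° gives ZF at 67.40° from the x-axis; with |ZF| = 28.9, F = (15.11, 27.96). Then |SF| = |F − S| = 31.78.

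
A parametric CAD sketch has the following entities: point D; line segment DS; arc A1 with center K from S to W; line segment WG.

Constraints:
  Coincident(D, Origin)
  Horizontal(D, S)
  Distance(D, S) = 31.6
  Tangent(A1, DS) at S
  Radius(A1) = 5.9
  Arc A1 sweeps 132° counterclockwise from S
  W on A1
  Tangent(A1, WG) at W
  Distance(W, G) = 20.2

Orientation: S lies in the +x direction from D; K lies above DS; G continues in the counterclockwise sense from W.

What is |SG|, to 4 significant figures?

26.48

D is at the origin; DS is horizontal with |DS| = 31.6 and S on the +x side, so S = (31.60, 0.000). Tangency of A1 to DS means the radius KS is perpendicular to DS, so K = S + (0, 5.9) = (31.60, 5.900). On A1, S sits at bearing -90° from K; a 132° counterclockwise sweep puts W at bearing 42°, so W = K + 5.9·(cos 42°, sin 42°) = (35.98, 9.848). A1 meets WG tangentially, so KW is at right angles to WG, so WG runs along (−sin 42°, cos 42°); with |WG| = 20.2, G = (22.47, 24.86). Then |SG| = |G − S| = 26.48.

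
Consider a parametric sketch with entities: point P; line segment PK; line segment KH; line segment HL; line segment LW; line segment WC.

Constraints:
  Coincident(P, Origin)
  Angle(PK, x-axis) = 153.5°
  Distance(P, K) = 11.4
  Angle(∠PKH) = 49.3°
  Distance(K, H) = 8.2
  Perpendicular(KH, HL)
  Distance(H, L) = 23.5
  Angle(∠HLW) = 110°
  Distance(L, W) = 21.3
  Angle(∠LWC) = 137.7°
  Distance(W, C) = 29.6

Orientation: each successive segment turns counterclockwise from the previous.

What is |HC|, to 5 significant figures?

51.276

∠HLW = 110.0° gives LW at 84.200° from the x-axis; with |LW| = 21.3, W = (16.744, 24.093). ∠LWC = 137.7° gives WC at 126.50° from the x-axis; with |WC| = 29.6, C = (-0.86302, 47.887). Then |HC| = |C − H| = 51.276.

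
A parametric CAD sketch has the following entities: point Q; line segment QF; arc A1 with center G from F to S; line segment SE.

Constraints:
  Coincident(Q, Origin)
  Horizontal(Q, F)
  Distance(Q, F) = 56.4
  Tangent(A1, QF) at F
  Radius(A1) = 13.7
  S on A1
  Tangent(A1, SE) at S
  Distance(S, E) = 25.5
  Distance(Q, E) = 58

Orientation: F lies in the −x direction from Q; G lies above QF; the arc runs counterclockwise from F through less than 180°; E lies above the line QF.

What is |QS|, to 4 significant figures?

44.85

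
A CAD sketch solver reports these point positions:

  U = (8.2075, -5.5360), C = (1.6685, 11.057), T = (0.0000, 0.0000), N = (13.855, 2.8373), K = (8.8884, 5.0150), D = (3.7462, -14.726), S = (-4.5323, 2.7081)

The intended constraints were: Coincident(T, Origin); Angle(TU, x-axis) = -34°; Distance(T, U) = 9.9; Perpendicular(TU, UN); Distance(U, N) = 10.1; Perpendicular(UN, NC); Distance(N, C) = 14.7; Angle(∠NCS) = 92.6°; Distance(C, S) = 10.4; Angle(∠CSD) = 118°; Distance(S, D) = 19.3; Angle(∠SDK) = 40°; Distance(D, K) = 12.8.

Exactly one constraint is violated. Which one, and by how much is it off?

Distance(D, K) = 12.8 — off by 7.60.

T = (0.00, 0.00) ✓; TU at -34.00° ✓; |TU| = 9.900 ✓; ∠(TU, UN) = 90.00° ✓; |UN| = 10.10 ✓; ∠(UN, NC) = 90.00° ✓; |NC| = 14.70 ✓; ∠NCS = 92.60° ✓; |CS| = 10.40 ✓; ∠CSD = 118.0° ✓; |SD| = 19.30 ✓; ∠SDK = 40.00° ✓; |DK| = 20.40 ✗.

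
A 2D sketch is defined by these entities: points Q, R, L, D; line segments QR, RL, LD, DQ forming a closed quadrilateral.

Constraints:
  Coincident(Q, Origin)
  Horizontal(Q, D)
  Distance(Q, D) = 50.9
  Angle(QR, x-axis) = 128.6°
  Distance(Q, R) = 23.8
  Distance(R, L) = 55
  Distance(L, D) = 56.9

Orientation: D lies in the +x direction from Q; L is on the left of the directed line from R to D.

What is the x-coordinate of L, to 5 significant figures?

28.585

Checks: |RL| = 55.00 ✓; |LD| = 56.90 ✓.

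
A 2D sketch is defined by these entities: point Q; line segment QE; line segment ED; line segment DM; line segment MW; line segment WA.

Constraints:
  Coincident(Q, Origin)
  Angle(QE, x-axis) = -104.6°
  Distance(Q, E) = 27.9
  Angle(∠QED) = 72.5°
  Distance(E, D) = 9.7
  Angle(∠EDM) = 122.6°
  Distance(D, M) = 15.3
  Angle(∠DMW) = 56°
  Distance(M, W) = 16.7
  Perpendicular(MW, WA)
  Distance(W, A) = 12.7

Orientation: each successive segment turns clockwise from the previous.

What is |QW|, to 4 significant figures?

15.83

Q is at the origin; QE runs at -104.6° with length 27.9, so E = (-7.033, -27.00). ∠QED = 72.5° gives ED at 147.9° from the x-axis; with |ED| = 9.7, D = (-15.25, -21.84). ∠EDM = 122.6° gives DM at 90.50° from the x-axis; with |DM| = 15.3, M = (-15.38, -6.545). ∠DMW = 56.0° gives MW at -33.50° from the x-axis; with |MW| = 16.7, W = (-1.457, -15.76). Then |QW| = |W − Q| = 15.83.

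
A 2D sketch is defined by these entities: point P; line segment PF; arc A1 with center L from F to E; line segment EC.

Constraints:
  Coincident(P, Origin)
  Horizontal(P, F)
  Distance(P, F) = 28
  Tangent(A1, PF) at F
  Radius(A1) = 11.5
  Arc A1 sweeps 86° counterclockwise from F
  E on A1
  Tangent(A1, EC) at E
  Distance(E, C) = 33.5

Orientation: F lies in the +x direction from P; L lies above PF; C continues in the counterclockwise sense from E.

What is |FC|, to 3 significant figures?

46.2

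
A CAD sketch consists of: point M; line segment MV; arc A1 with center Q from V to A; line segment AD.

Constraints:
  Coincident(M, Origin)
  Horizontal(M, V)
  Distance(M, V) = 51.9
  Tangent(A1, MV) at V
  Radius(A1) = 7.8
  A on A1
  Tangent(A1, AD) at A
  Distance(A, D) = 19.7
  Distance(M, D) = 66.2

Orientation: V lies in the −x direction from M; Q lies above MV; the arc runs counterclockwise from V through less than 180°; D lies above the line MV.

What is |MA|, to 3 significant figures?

48.3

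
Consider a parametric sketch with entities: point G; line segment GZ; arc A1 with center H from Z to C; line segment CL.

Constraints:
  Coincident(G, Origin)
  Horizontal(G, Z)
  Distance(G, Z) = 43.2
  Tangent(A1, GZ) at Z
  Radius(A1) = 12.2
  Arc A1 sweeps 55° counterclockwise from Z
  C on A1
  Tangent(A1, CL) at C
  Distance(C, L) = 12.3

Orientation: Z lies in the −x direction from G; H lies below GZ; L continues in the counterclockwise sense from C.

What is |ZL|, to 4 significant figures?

22.89

G is at the origin; G and Z share the same y with |GZ| = 43.2 and Z on the −x side, so Z = (-43.20, 0.000). Since A1 is tangent to GZ there, HZ ⟂ GZ, so H = Z + (0, -12.2) = (-43.20, -12.20). On A1, Z sits at bearing 90° from H; a 55° counterclockwise sweep puts C at bearing 145°, so C = H + 12.2·(cos 145°, sin 145°) = (-53.19, -5.202). Since A1 is tangent to CL there, HC ⟂ CL, so CL runs along (−sin 145°, cos 145°); with |CL| = 12.3, L = (-60.25, -15.28). Then |ZL| = |L − Z| = 22.89.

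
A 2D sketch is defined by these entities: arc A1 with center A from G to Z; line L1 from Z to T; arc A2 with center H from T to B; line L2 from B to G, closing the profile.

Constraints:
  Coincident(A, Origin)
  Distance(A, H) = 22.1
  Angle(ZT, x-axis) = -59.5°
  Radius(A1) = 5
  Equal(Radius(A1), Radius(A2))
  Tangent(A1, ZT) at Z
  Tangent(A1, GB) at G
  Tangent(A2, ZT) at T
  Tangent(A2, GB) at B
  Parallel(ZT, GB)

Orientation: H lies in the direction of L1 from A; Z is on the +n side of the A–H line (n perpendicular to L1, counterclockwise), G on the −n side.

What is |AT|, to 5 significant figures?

22.659

Tangency of A1 to both parallel lines with radius 5.0 puts Z and G at A ± 5.0·n: Z = (4.3081, 2.5377), G = (-4.3081, -2.5377). Equal radii place T and B the same way about H: T = H + 5.0·n = (15.525, -16.504), B = H − 5.0·n = (6.9085, -21.580). Then |AT| = |T − A| = 22.659.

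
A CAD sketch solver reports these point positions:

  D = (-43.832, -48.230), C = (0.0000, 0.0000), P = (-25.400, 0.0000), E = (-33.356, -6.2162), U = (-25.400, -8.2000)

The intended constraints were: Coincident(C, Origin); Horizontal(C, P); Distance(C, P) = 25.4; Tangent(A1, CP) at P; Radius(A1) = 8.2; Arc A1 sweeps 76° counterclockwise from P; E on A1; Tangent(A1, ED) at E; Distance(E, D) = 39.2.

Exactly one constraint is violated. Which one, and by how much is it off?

Distance(E, D) = 39.2 — off by 4.10.

C = (0.00, 0.00) ✓; C.y = 0.00, P.y = 0.00 ✓; |CP| = 25.40 ✓; ∠(UP, PC) = 90.00° ✓; |UP| = 8.200 ✓; bearing(U→E) − bearing(U→P) = 76.00° ✓; |UE| = 8.200 ✓; ∠(UE, ED) = 90.00° ✓; |ED| = 43.30 ✗.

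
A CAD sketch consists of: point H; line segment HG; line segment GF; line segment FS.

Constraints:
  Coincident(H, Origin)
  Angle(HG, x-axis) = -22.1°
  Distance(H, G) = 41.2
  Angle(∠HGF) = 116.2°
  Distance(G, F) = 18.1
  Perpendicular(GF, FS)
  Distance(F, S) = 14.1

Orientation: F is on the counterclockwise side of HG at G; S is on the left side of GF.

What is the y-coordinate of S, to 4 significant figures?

7.068

∠HGF = 116.2°, so GF runs at -22.1° + (180° − 116.2°) = 41.70° from the x-axis; with |GF| = 18.1, F = G + 18.1·(cos 41.70°, sin 41.70°) = (51.69, -3.460). GF is perpendicular to FS; with |FS| = 14.1 on the left of GF, S = F + 14.1·(-0.6652, 0.7466) = (42.31, 7.068). So S.y = 7.068.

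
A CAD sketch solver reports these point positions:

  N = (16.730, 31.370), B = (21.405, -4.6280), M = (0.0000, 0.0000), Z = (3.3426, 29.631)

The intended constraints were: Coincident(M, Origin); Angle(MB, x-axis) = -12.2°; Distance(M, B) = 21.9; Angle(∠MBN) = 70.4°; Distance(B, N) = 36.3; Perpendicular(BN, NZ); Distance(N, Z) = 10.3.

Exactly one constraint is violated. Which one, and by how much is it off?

Distance(N, Z) = 10.3 — off by 3.20.

M = (0.00, 0.00) ✓; MB at -12.20° ✓; |MB| = 21.90 ✓; ∠MBN = 70.40° ✓; |BN| = 36.30 ✓; ∠(BN, NZ) = 90.00° ✓; |NZ| = 13.50 ✗.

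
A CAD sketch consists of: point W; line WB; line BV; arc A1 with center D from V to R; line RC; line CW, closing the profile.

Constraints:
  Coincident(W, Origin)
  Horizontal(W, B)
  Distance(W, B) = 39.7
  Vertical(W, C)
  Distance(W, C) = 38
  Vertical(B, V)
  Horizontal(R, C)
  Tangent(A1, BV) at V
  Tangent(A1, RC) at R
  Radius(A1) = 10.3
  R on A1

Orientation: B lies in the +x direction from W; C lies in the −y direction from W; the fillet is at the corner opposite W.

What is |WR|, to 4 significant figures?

48.05

The virtual corner opposite W is at (39.70, -38.00). Tangency of A1 to BV means the radius DV is perpendicular to BV and since A1 is tangent to RC there, DR ⟂ RC, with radius 10.3, so the center D sits 10.3 in from both sides at D = (29.40, -27.70). That places the tangent points at V = (39.70, -27.70) on BV and R = (29.40, -38.00) on RC. Then |WR| = |R − W| = 48.05.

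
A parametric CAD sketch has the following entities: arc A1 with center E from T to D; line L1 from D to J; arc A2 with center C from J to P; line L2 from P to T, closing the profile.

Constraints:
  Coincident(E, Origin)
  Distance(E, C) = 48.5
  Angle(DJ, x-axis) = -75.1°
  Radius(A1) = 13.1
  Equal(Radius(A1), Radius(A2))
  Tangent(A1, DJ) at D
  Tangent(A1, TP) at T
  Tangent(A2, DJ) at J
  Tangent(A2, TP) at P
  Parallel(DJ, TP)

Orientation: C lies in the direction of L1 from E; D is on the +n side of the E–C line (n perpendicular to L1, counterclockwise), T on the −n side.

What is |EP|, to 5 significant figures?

50.238

The slot axis is L1's direction at -75.1°, so u = (cos -75.1°, sin -75.1°) = (0.25713, -0.96638) and n = (−sin -75.1°, cos -75.1°) = (0.96638, 0.25713). E is at the origin and C lies 48.5 along u from E, so C = 48.5·u = (12.471, -46.869). Tangency of A1 to both parallel lines with radius 13.1 puts D and T at E ± 13.1·n: D = (12.660, 3.3684), T = (-12.660, -3.3684). Equal radii place J and P the same way about C: J = C + 13.1·n = (25.130, -43.501), P = C − 13.1·n = (-0.18859, -50.238). Then |EP| = |P − E| = 50.238.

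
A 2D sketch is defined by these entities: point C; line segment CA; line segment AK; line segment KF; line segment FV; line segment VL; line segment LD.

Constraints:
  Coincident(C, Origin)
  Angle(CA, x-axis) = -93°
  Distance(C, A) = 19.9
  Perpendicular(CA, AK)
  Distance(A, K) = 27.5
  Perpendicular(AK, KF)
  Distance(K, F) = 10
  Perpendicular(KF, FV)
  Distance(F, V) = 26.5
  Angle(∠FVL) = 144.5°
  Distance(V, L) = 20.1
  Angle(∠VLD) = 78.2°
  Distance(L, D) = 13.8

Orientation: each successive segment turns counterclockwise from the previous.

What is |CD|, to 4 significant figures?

31.37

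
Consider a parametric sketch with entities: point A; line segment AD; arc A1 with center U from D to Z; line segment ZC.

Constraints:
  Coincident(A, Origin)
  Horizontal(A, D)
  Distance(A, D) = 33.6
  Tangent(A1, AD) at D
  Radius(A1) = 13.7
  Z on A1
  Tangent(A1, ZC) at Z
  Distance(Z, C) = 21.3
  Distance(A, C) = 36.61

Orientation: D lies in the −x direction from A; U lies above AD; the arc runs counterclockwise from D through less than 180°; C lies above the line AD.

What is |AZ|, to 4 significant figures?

23.15

A is at the origin; A and D share the same y with |AD| = 33.6 and D on the −x side, so D = (-33.60, 0.000). Tangency of A1 to AD means the radius UD is perpendicular to AD, so U = D + (0, 13.7) = (-33.60, 13.70). Since UZ ⟂ ZC (tangency), |UC| = √(13.7² + 21.3²) = 25.33 regardless of where Z sits on A1. So C lies on both circle(A, 36.61) and circle(U, 25.33); the above-AD intersection is C = (-16.71, 32.57). Z is the foot of the tangent from C: Z = (-20.07, 11.54).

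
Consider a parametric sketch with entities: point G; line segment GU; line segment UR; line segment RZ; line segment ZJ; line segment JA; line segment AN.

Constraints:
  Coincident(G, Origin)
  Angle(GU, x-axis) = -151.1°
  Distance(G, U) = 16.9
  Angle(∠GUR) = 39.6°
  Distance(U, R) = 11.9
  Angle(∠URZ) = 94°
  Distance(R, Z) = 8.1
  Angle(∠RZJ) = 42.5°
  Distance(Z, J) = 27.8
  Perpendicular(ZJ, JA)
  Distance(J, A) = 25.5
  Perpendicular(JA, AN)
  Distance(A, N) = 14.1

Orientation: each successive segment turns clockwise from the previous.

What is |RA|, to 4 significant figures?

29.62

G is at the origin; GU runs at -151.1° with length 16.9, so U = (-14.80, -8.167). ∠GUR = 39.6° gives UR at 68.50° from the x-axis; with |UR| = 11.9, R = (-10.43, 2.904). ∠URZ = 94.0° gives RZ at -17.50° from the x-axis; with |RZ| = 8.1, Z = (-2.709, 0.4688). ∠RZJ = 42.5° gives ZJ at -155.0° from the x-axis; with |ZJ| = 27.8, J = (-27.90, -11.28). The perpendicularity gives JA at right angles to ZJ, so JA runs at 115.0°; with |JA| = 25.5, A = (-38.68, 11.83). Then |RA| = |A − R| = 29.62.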